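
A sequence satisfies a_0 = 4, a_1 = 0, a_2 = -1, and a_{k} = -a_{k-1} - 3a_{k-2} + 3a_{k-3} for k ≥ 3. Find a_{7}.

-35

The ordinary generating function has denominator 1 + y + 3y^2 - 3y^3.
Iterating the recurrence: a_0,…,a_{7} = 4, 0, -1, 13, -10, -32, 101, -35.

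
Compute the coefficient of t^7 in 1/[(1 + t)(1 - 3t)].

1640

The denominator gives the recurrence a_n = 2a_(n−1) + 3a_(n−2) for n ≥ 2; the numerator fixes a_0 = 1, a_1 = 2.
Iterating: 1, 2, 7, 20, 61, 182, 547, 1640, so a_7 = 1640.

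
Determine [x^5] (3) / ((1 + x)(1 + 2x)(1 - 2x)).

Partial fractions give a closed form: a_n = (-1)·(-1)^n + (3)·(-2)^n + (1)·2^n.
At n = 5: a_5 = -63.

-63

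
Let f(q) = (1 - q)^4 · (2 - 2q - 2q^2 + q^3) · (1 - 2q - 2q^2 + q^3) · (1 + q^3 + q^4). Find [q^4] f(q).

-42

(1 - q)^4 has coefficients 1,-4,6,-4,1 for degrees 0…4.
(2 - 2q - 2q^2 + q^3) has coefficients 2,-2,-2,1,0 for degrees 0…4.
Multiplying by (1 - 2q - 2q^2 + q^3) gives running coefficients 2,-6,-2,11,0 for degrees 0…4.
Finally multiplying by (1 + q^3 + q^4), the product of all factors after the first has coefficients 2,-6,-2,13,-4 for degrees 0…4.
[q^4] = 1·(-4) − 4·13 + 6·(-2) − 4·(-6) + 1·2 = -42.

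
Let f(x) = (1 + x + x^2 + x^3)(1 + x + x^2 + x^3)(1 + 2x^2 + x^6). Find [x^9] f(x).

(1 + x + x^2 + x^3) has coefficients 1,1,1,1 for degrees 0…3.
(1 + x + x^2 + x^3) has coefficients 1,1,1,1,0,0,0,0,0,0 for degrees 0…9.
Finally multiplying by (1 + 2x^2 + x^6), the product of all factors after the first has coefficients 1,1,3,3,2,2,1,1,1,1 for degrees 0…9.
[x^9] = 1·1 + 1·1 + 1·1 + 1·1 = 4.

4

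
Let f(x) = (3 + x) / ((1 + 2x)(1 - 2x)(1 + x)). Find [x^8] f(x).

Partial fractions give a closed form: a_n = (5/2)·(-2)^n + (7/6)·2^n + (-2/3)·(-1)^n.
At n = 8: a_8 = 938.

938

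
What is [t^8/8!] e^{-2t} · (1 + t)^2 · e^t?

41

The EGF product rule gives c_8 = Σ_{k_1+k_2+k_3=8} C(8; k_1,k_2,k_3) · ∏ g_i(k_i), where e^{-2t} gives (-2)^k; (1+t)^2 gives the falling factorial (2)_k; e^t gives (1)^k.
g_1(k) for k = 0…8: 1, -2, 4, -8, 16, -32, 64, -128, 256.
g_2(k) for k = 0…8: 1, 2, 2, 0, 0, 0, 0, 0, 0.
g_3(k) for k = 0…8: 1, 1, 1, 1, 1, 1, 1, 1, 1.
First combine the last two factors: h(k) = Σ_j C(k,j)·g_2(j)·g_3(k−j) for k = 0…8: 1, 3, 7, 13, 21, 31, 43, 57, 73.
c_8 = Σ_k C(8,k)·g_1(k)·h(8−k) = 1·1·73 + 8·(-2)·57 + 28·4·43 + 56·(-8)·31 + 70·16·21 + 56·(-32)·13 + 28·64·7 + 8·(-128)·3 + 1·256·1 = 73 − 912 + 4816 − 13888 + 23520 − 23296 + 12544 − 3072 + 256 = 41.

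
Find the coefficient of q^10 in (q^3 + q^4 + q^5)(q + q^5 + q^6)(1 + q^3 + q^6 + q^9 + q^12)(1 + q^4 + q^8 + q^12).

(q^3 + q^4 + q^5) has coefficients 0,0,0,1,1,1 for degrees 0…5.
(q + q^5 + q^6) has coefficients 0,1,0,0,0,1,1,0,0,0,0 for degrees 0…10.
Multiplying by (1 + q^3 + q^6 + q^9 + q^12) gives running coefficients 0,1,0,0,1,1,1,1,1,1,1 for degrees 0…10.
Finally multiplying by (1 + q^4 + q^8 + q^12), the product of all factors after the first has coefficients 0,1,0,0,1,2,1,1,2,3,2 for degrees 0…10.
[q^10] = 1·1 + 1·1 + 1·2 = 4.

4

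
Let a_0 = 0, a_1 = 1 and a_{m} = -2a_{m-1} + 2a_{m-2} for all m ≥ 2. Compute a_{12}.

The ordinary generating function has denominator 1 + 2t - 2t^2.
Iterating the recurrence: a_0,…,a_{12} = 0, 1, -2, 6, -16, 44, -120, 328, -896, 2448, -6688, 18272, -49920.

-49920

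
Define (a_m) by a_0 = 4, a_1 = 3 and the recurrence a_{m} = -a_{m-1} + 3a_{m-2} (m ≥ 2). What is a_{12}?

The ordinary generating function has denominator 1 + y - 3y^2.
Iterating the recurrence: a_0,…,a_{12} = 4, 3, 9, 0, 27, -27, 108, -189, 513, -1080, 2619, -5859, 13716.

13716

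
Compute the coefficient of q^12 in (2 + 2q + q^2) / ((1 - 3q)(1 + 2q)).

887783

The denominator gives the recurrence a_n = a_(n−1) + 6a_(n−2) for n ≥ 3; the numerator fixes a_0 = 2, a_1 = 4, a_2 = 17.
Iterating: 2, 4, 17, 41, 143, 389, 1247, 3581, 11063, 32549, 98927, 294221, 887783, so a_12 = 887783.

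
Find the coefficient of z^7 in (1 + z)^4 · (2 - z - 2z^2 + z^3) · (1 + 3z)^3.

-332

(1 + z)^4 has coefficients 1,4,6,4,1 for degrees 0…4.
(2 - z - 2z^2 + z^3) has coefficients 2,-1,-2,1,0,0,0,0 for degrees 0…7.
Finally multiplying by (1 + 3z)^3, the product of all factors after the first has coefficients 2,17,43,10,-72,-27,27,0 for degrees 0…7.
[z^7] = 1·0 + 4·27 + 6·(-27) + 4·(-72) + 1·10 = -332.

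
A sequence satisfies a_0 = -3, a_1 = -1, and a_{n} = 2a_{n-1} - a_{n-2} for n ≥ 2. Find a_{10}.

The ordinary generating function has denominator 1 - 2q + q^2.
Iterating the recurrence: a_0,…,a_{10} = -3, -1, 1, 3, 5, 7, 9, 11, 13, 15, 17.

17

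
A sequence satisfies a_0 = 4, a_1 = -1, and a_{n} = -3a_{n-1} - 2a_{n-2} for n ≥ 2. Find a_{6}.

The ordinary generating function has denominator 1 + 3y + 2y^2.
Iterating the recurrence: a_0,…,a_{6} = 4, -1, -5, 17, -41, 89, -185.

-185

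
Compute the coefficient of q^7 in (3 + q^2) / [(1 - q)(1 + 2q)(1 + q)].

-552

Partial fractions give a closed form: a_n = (2/3)·1^n + (13/3)·(-2)^n + (-2)·(-1)^n.
At n = 7: a_7 = -552.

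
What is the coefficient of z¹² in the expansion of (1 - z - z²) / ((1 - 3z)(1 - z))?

The denominator gives the recurrence a_n = 4a_(n−1) − 3a_(n−2) for n ≥ 3; the numerator fixes a_0 = 1, a_1 = 3, a_2 = 8.
Iterating: 1, 3, 8, 23, 68, 203, 608, 1823, 5468, 16403, 49208, 147623, 442868, so a_12 = 442868.

442868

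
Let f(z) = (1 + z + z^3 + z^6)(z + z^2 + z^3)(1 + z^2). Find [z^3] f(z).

(1 + z + z^3 + z^6) has coefficients 1,1,0,1 for degrees 0…3.
(z + z^2 + z^3) has coefficients 0,1,1,1 for degrees 0…3.
Finally multiplying by (1 + z^2), the product of all factors after the first has coefficients 0,1,1,2 for degrees 0…3.
[z^3] = 1·2 + 1·1 + 1·0 = 3.

3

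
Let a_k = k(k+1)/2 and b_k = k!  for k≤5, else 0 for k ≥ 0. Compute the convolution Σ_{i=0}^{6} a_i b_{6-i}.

284

Write out a_i and b_{6-i} for i = 0,…,6 and sum the products.
Σ = 0·0 + 1·120 + 3·24 + 6·6 + 10·2 + 15·1 + 21·1 = 284.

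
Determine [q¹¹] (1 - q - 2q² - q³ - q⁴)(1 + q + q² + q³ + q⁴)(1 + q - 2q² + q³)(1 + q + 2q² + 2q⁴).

(1 - q - 2q² - q³ - q⁴) has coefficients 1,-1,-2,-1,-1 for degrees 0…4.
(1 + q + q² + q³ + q⁴) has coefficients 1,1,1,1,1,0,0,0,0,0,0,0 for degrees 0…11.
Multiplying by (1 + q - 2q² + q³) gives running coefficients 1,2,0,1,1,0,-1,1,0,0,0,0 for degrees 0…11.
Finally multiplying by (1 + q + 2q² + 2q⁴), the product of all factors after the first has coefficients 1,3,4,5,4,7,1,2,1,2,-2,2 for degrees 0…11.
[q¹¹] = 1·2 − 1·(-2) − 2·2 − 1·1 − 1·2 = -3.

-3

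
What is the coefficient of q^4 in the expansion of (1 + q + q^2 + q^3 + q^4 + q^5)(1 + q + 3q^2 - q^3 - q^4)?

3

(1 + q + q^2 + q^3 + q^4 + q^5) has coefficients 1,1,1,1,1 for degrees 0…4.
(1 + q + 3q^2 - q^3 - q^4) has coefficients 1,1,3,-1,-1 for degrees 0…4.
[q^4] = 1·(-1) + 1·(-1) + 1·3 + 1·1 + 1·1 = 3.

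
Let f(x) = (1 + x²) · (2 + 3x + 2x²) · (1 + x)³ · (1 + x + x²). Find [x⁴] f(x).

(1 + x²) has coefficients 1,0,1 for degrees 0…2.
(2 + 3x + 2x²) has coefficients 2,3,2,0,0 for degrees 0…4.
Multiplying by (1 + x)³ gives running coefficients 2,9,17,17,9 for degrees 0…4.
Finally multiplying by (1 + x + x²), the product of all factors after the first has coefficients 2,11,28,43,43 for degrees 0…4.
[x⁴] = 1·43 + 1·28 = 71.

71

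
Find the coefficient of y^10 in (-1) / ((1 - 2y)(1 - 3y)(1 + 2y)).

Partial fractions give a closed form: a_n = (1)·2^n + (-9/5)·3^n + (-1/5)·(-2)^n.
At n = 10: a_10 = -105469.

-105469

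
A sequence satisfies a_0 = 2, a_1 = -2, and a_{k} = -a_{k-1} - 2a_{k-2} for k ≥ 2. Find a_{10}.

46

The ordinary generating function has denominator 1 + x + 2x^2.
Iterating the recurrence: a_0,…,a_{10} = 2, -2, -2, 6, -2, -10, 14, 6, -34, 22, 46.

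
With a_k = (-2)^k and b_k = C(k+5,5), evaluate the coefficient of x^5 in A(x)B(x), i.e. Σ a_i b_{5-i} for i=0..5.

120

This is [x^5] in the product of the two ordinary generating functions.
Σ = 1·252 − 2·126 + 4·56 − 8·21 + 16·6 − 32·1 = 120.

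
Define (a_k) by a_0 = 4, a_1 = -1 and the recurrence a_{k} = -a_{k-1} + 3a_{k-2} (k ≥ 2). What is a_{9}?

The ordinary generating function has denominator 1 + x - 3x^2.
Iterating the recurrence: a_0,…,a_{9} = 4, -1, 13, -16, 55, -103, 268, -577, 1381, -3112.

-3112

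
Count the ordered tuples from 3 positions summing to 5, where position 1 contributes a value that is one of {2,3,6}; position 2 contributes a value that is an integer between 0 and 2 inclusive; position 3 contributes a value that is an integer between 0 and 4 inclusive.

The generating function for the choices is (y^2 + y^3 + y^6)·(1 + y + y^2)·(1 + y + y^2 + y^3 + y^4); the count is [y^5].
(y^2 + y^3 + y^6) has coefficients 0,0,1,1,0,0 for degrees 0…5.
(1 + y + y^2) has coefficients 1,1,1,0,0,0 for degrees 0…5.
Finally multiplying by (1 + y + y^2 + y^3 + y^4), the product of all factors after the first has coefficients 1,2,3,3,3,2 for degrees 0…5.
[y^5] = 1·3 + 1·3 = 6.

6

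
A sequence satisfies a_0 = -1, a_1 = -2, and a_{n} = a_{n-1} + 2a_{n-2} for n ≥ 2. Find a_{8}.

The ordinary generating function has denominator 1 - t - 2t^2.
Iterating the recurrence: a_0,…,a_{8} = -1, -2, -4, -8, -16, -32, -64, -128, -256.

-256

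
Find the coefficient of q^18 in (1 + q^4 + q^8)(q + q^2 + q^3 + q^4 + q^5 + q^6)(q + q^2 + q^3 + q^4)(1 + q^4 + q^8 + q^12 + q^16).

(1 + q^4 + q^8) has coefficients 1,0,0,0,1,0,0,0,1 for degrees 0…8.
(q + q^2 + q^3 + q^4 + q^5 + q^6) has coefficients 0,1,1,1,1,1,1,0,0,0,0,0,0,0,0,0,0,0,0 for degrees 0…18.
Multiplying by (q + q^2 + q^3 + q^4) gives running coefficients 0,0,1,2,3,4,4,4,3,2,1,0,0,0,0,0,0,0,0 for degrees 0…18.
Finally multiplying by (1 + q^4 + q^8 + q^12 + q^16), the product of all factors after the first has coefficients 0,0,1,2,3,4,5,6,6,6,6,6,6,6,6,6,6,6,6 for degrees 0…18.
[q^18] = 1·6 + 1·6 + 1·6 = 18.

18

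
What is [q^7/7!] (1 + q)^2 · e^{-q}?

The EGF product rule gives c_7 = Σ_{k_1+k_2=7} C(7; k_1,k_2) · ∏ g_i(k_i), where (1+q)^2 gives the falling factorial (2)_k; e^{-q} gives (-1)^k.
g_1(k) for k = 0…7: 1, 2, 2, 0, 0, 0, 0, 0.
g_2(k) for k = 0…7: 1, -1, 1, -1, 1, -1, 1, -1.
c_7 = Σ_k C(7,k)·g_1(k)·g_2(7−k) = 1·1·(-1) + 7·2·1 + 21·2·(-1) = −1 + 14 − 42 = -29.

-29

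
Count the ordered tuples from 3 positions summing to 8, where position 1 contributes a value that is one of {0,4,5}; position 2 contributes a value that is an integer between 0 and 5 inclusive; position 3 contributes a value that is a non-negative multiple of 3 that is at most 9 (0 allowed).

The generating function for the choices is (1 + z^4 + z^5)·(1 + z + z^2 + z^3 + z^4 + z^5)·(1 + z^3 + z^6 + z^9); the count is [z^8].
(1 + z^4 + z^5) has coefficients 1,0,0,0,1,1 for degrees 0…5.
(1 + z + z^2 + z^3 + z^4 + z^5) has coefficients 1,1,1,1,1,1,0,0,0 for degrees 0…8.
Finally multiplying by (1 + z^3 + z^6 + z^9), the product of all factors after the first has coefficients 1,1,1,2,2,2,2,2,2 for degrees 0…8.
[z^8] = 1·2 + 1·2 + 1·2 = 6.

6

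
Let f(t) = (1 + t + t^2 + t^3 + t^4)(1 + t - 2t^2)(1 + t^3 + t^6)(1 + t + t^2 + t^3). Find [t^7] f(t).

2

(1 + t + t^2 + t^3 + t^4) has coefficients 1,1,1,1,1 for degrees 0…4.
(1 + t - 2t^2) has coefficients 1,1,-2,0,0,0,0,0 for degrees 0…7.
Multiplying by (1 + t^3 + t^6) gives running coefficients 1,1,-2,1,1,-2,1,1 for degrees 0…7.
Finally multiplying by (1 + t + t^2 + t^3), the product of all factors after the first has coefficients 1,2,0,1,1,-2,1,1 for degrees 0…7.
[t^7] = 1·1 + 1·1 + 1·(-2) + 1·1 + 1·1 = 2.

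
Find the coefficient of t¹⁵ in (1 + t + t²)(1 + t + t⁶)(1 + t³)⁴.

5

(1 + t + t²) has coefficients 1,1,1 for degrees 0…2.
(1 + t + t⁶) has coefficients 1,1,0,0,0,0,1,0,0,0,0,0,0,0,0,0 for degrees 0…15.
Finally multiplying by (1 + t³)⁴, the product of all factors after the first has coefficients 1,1,0,4,4,0,7,6,0,8,4,0,7,1,0,4 for degrees 0…15.
[t¹⁵] = 1·4 + 1·0 + 1·1 = 5.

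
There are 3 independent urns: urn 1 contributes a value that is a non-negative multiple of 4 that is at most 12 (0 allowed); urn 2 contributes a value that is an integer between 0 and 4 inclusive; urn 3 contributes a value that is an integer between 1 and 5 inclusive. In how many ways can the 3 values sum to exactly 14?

6

The generating function for the choices is (1 + z⁴ + z⁸ + z¹²)·(1 + z + z² + z³ + z⁴)·(z + z² + z³ + z⁴ + z⁵); the count is [z¹⁴].
(1 + z⁴ + z⁸ + z¹²) has coefficients 1,0,0,0,1,0,0,0,1,0,0,0,1 for degrees 0…12.
(1 + z + z² + z³ + z⁴) has coefficients 1,1,1,1,1,0,0,0,0,0,0,0,0,0,0 for degrees 0…14.
Finally multiplying by (z + z² + z³ + z⁴ + z⁵), the product of all factors after the first has coefficients 0,1,2,3,4,5,4,3,2,1,0,0,0,0,0 for degrees 0…14.
[z¹⁴] = 1·0 + 1·0 + 1·4 + 1·2 = 6.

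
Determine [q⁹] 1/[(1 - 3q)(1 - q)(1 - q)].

44281

The denominator gives the recurrence a_n = 5a_(n−1) − 7a_(n−2) + 3a_(n−3) for n ≥ 3; the numerator fixes a_0 = 1, a_1 = 5, a_2 = 18.
Iterating: 1, 5, 18, 58, 179, 543, 1636, 4916, 14757, 44281, so a_9 = 44281.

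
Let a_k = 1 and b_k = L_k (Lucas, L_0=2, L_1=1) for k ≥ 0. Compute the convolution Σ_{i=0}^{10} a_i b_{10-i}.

321

Write out a_i and b_{10-i} for i = 0,…,10 and sum the products.
Σ = 1·123 + 1·76 + 1·47 + 1·29 + 1·18 + 1·11 + 1·7 + 1·4 + 1·3 + 1·1 + 1·2 = 321.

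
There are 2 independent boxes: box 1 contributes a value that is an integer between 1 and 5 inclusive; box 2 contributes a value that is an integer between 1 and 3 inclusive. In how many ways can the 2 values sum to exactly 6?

The generating function for the choices is (q + q^2 + q^3 + q^4 + q^5)·(q + q^2 + q^3); the count is [q^6].
(q + q^2 + q^3 + q^4 + q^5) has coefficients 0,1,1,1,1,1 for degrees 0…5.
(q + q^2 + q^3) has coefficients 0,1,1,1,0,0,0 for degrees 0…6.
[q^6] = 1·0 + 1·0 + 1·1 + 1·1 + 1·1 = 3.

3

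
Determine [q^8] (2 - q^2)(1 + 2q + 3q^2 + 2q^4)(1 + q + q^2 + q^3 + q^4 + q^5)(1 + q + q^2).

5

(2 - q^2) has coefficients 2,0,-1 for degrees 0…2.
(1 + 2q + 3q^2 + 2q^4) has coefficients 1,2,3,0,2,0,0,0,0 for degrees 0…8.
Multiplying by (1 + q + q^2 + q^3 + q^4 + q^5) gives running coefficients 1,3,6,6,8,8,7,5,2 for degrees 0…8.
Finally multiplying by (1 + q + q^2), the product of all factors after the first has coefficients 1,4,10,15,20,22,23,20,14 for degrees 0…8.
[q^8] = 2·14 − 1·23 = 5.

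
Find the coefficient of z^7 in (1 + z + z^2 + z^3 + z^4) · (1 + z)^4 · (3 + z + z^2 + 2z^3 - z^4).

(1 + z + z^2 + z^3 + z^4) has coefficients 1,1,1,1,1 for degrees 0…4.
(1 + z)^4 has coefficients 1,4,6,4,1,0,0,0 for degrees 0…7.
Finally multiplying by (3 + z + z^2 + 2z^3 - z^4), the product of all factors after the first has coefficients 3,13,23,24,20,13,3,-2 for degrees 0…7.
[z^7] = 1·(-2) + 1·3 + 1·13 + 1·20 + 1·24 = 58.

58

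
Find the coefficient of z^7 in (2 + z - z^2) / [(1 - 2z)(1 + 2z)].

The denominator gives the recurrence a_n = 4a_(n−2) for n ≥ 3; the numerator fixes a_0 = 2, a_1 = 1, a_2 = 7.
Iterating: 2, 1, 7, 4, 28, 16, 112, 64, so a_7 = 64.

64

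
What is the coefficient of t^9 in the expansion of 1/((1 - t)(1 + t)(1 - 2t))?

Partial fractions give a closed form: a_n = (-1/2)·1^n + (1/6)·(-1)^n + (4/3)·2^n.
At n = 9: a_9 = 682.

682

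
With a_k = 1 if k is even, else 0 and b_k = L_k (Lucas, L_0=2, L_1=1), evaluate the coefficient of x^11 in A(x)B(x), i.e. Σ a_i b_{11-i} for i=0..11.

This is [x^11] in the product of the two ordinary generating functions.
Σ = 1·199 + 0·123 + 1·76 + 0·47 + 1·29 + 0·18 + 1·11 + 0·7 + 1·4 + 0·3 + 1·1 + 0·2 = 320.

320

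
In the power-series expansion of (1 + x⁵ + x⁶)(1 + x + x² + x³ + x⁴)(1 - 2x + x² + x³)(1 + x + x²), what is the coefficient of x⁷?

3

(1 + x⁵ + x⁶) has coefficients 1,0,0,0,0,1,1 for degrees 0…6.
(1 + x + x² + x³ + x⁴) has coefficients 1,1,1,1,1,0,0,0 for degrees 0…7.
Multiplying by (1 - 2x + x² + x³) gives running coefficients 1,-1,0,1,1,0,2,1 for degrees 0…7.
Finally multiplying by (1 + x + x²), the product of all factors after the first has coefficients 1,0,0,0,2,2,3,3 for degrees 0…7.
[x⁷] = 1·3 + 1·0 + 1·0 = 3.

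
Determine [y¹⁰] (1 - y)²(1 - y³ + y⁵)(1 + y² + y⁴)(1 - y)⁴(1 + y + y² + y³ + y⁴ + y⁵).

(1 - y)² has coefficients 1,-2,1 for degrees 0…2.
(1 - y³ + y⁵) has coefficients 1,0,0,-1,0,1,0,0,0,0,0 for degrees 0…10.
Multiplying by (1 + y² + y⁴) gives running coefficients 1,0,1,-1,1,0,0,0,0,1,0 for degrees 0…10.
Multiplying by (1 - y)⁴ gives running coefficients 1,-4,7,-9,12,-14,11,-5,1,1,-4 for degrees 0…10.
Finally multiplying by (1 + y + y² + y³ + y⁴ + y⁵), the product of all factors after the first has coefficients 1,-3,4,-5,7,-7,3,2,-4,6,-10 for degrees 0…10.
[y¹⁰] = 1·(-10) − 2·6 + 1·(-4) = -26.

-26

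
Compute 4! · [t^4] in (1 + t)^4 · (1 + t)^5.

3024

The EGF product rule gives c_4 = Σ_{k_1+k_2=4} C(4; k_1,k_2) · ∏ g_i(k_i), where (1+t)^4 gives the falling factorial (4)_k; (1+t)^5 gives the falling factorial (5)_k.
g_1(k) for k = 0…4: 1, 4, 12, 24, 24.
g_2(k) for k = 0…4: 1, 5, 20, 60, 120.
c_4 = Σ_k C(4,k)·g_1(k)·g_2(4−k) = 1·1·120 + 4·4·60 + 6·12·20 + 4·24·5 + 1·24·1 = 120 + 960 + 1440 + 480 + 24 = 3024.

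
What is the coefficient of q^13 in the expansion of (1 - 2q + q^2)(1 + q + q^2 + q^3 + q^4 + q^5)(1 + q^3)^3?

3

(1 - 2q + q^2) has coefficients 1,-2,1 for degrees 0…2.
(1 + q + q^2 + q^3 + q^4 + q^5) has coefficients 1,1,1,1,1,1,0,0,0,0,0,0,0,0 for degrees 0…13.
Finally multiplying by (1 + q^3)^3, the product of all factors after the first has coefficients 1,1,1,4,4,4,6,6,6,4,4,4,1,1 for degrees 0…13.
[q^13] = 1·1 − 2·1 + 1·4 = 3.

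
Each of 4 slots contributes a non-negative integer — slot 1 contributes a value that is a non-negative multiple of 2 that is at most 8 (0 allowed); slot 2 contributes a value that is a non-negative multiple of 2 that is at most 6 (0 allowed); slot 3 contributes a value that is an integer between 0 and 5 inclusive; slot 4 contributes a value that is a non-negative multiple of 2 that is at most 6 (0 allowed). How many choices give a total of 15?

The generating function for the choices is (1 + t² + t⁴ + t⁶ + t⁸)·(1 + t² + t⁴ + t⁶)·(1 + t + t² + t³ + t⁴ + t⁵)·(1 + t² + t⁴ + t⁶); the count is [t¹⁵].
(1 + t² + t⁴ + t⁶ + t⁸) has coefficients 1,0,1,0,1,0,1,0,1 for degrees 0…8.
(1 + t² + t⁴ + t⁶) has coefficients 1,0,1,0,1,0,1,0,0,0,0,0,0,0,0,0 for degrees 0…15.
Multiplying by (1 + t + t² + t³ + t⁴ + t⁵) gives running coefficients 1,1,2,2,3,3,3,3,2,2,1,1,0,0,0,0 for degrees 0…15.
Finally multiplying by (1 + t² + t⁴ + t⁶), the product of all factors after the first has coefficients 1,1,3,3,6,6,9,9,10,10,9,9,6,6,3,3 for degrees 0…15.
[t¹⁵] = 1·3 + 1·6 + 1·9 + 1·10 + 1·9 = 37.

37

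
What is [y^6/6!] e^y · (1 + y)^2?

The EGF product rule gives c_6 = Σ_{k_1+k_2=6} C(6; k_1,k_2) · ∏ g_i(k_i), where e^y gives (1)^k; (1+y)^2 gives the falling factorial (2)_k.
g_1(k) for k = 0…6: 1, 1, 1, 1, 1, 1, 1.
g_2(k) for k = 0…6: 1, 2, 2, 0, 0, 0, 0.
c_6 = Σ_k C(6,k)·g_1(k)·g_2(6−k) = 15·1·2 + 6·1·2 + 1·1·1 = 30 + 12 + 1 = 43.

43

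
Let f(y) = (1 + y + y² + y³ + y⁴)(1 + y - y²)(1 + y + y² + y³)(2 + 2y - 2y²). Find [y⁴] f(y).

12

(1 + y + y² + y³ + y⁴) has coefficients 1,1,1,1,1 for degrees 0…4.
(1 + y - y²) has coefficients 1,1,-1,0,0 for degrees 0…4.
Multiplying by (1 + y + y² + y³) gives running coefficients 1,2,1,1,0 for degrees 0…4.
Finally multiplying by (2 + 2y - 2y²), the product of all factors after the first has coefficients 2,6,4,0,0 for degrees 0…4.
[y⁴] = 1·0 + 1·0 + 1·4 + 1·6 + 1·2 = 12.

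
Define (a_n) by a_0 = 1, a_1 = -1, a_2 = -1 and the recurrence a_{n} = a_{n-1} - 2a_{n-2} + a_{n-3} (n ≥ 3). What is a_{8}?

The ordinary generating function has denominator 1 - q + 2q^2 - q^3.
Iterating the recurrence: a_0,…,a_{8} = 1, -1, -1, 2, 3, -2, -6, 1, 11.

11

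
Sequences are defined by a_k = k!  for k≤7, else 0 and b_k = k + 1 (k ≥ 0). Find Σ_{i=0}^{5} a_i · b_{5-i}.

The convolution is the x^5 coefficient of A(x)B(x).
Σ = 1·6 + 1·5 + 2·4 + 6·3 + 24·2 + 120·1 = 205.

205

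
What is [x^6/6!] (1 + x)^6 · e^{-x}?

The EGF product rule gives c_6 = Σ_{k_1+k_2=6} C(6; k_1,k_2) · ∏ g_i(k_i), where (1+x)^6 gives the falling factorial (6)_k; e^{-x} gives (-1)^k.
g_1(k) for k = 0…6: 1, 6, 30, 120, 360, 720, 720.
g_2(k) for k = 0…6: 1, -1, 1, -1, 1, -1, 1.
c_6 = Σ_k C(6,k)·g_1(k)·g_2(6−k) = 1·1·1 + 6·6·(-1) + 15·30·1 + 20·120·(-1) + 15·360·1 + 6·720·(-1) + 1·720·1 = 1 − 36 + 450 − 2400 + 5400 − 4320 + 720 = -185.

-185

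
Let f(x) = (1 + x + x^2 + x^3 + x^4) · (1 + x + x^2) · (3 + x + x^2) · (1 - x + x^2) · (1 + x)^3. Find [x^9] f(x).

(1 + x + x^2 + x^3 + x^4) has coefficients 1,1,1,1,1 for degrees 0…4.
(1 + x + x^2) has coefficients 1,1,1,0,0,0,0,0,0,0 for degrees 0…9.
Multiplying by (3 + x + x^2) gives running coefficients 3,4,5,2,1,0,0,0,0,0 for degrees 0…9.
Multiplying by (1 - x + x^2) gives running coefficients 3,1,4,1,4,1,1,0,0,0 for degrees 0…9.
Finally multiplying by (1 + x)^3, the product of all factors after the first has coefficients 3,10,16,19,20,20,17,10,4,1 for degrees 0…9.
[x^9] = 1·1 + 1·4 + 1·10 + 1·17 + 1·20 = 52.

52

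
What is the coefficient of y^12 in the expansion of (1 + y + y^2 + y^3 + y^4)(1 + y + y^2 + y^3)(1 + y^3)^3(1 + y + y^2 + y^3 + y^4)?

76

(1 + y + y^2 + y^3 + y^4) has coefficients 1,1,1,1,1 for degrees 0…4.
(1 + y + y^2 + y^3) has coefficients 1,1,1,1,0,0,0,0,0,0,0,0,0 for degrees 0…12.
Multiplying by (1 + y^3)^3 gives running coefficients 1,1,1,4,3,3,6,3,3,4,1,1,1 for degrees 0…12.
Finally multiplying by (1 + y + y^2 + y^3 + y^4), the product of all factors after the first has coefficients 1,2,3,7,10,12,17,19,18,19,17,12,10 for degrees 0…12.
[y^12] = 1·10 + 1·12 + 1·17 + 1·19 + 1·18 = 76.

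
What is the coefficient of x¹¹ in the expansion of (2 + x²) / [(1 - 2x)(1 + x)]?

3071

The denominator gives the recurrence a_n = a_(n−1) + 2a_(n−2) for n ≥ 3; the numerator fixes a_0 = 2, a_1 = 2, a_2 = 7.
Iterating: 2, 2, 7, 11, 25, 47, 97, 191, 385, 767, 1537, 3071, so a_11 = 3071.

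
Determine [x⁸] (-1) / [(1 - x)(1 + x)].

-1

The denominator gives the recurrence a_n = a_(n−2) for n ≥ 2; the numerator fixes a_0 = -1, a_1 = 0.
Iterating: -1, 0, -1, 0, -1, 0, -1, 0, -1, so a_8 = -1.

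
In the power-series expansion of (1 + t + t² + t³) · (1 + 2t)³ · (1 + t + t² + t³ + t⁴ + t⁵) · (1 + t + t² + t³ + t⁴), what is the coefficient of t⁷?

441

(1 + t + t² + t³) has coefficients 1,1,1,1 for degrees 0…3.
(1 + 2t)³ has coefficients 1,6,12,8,0,0,0,0 for degrees 0…7.
Multiplying by (1 + t + t² + t³ + t⁴ + t⁵) gives running coefficients 1,7,19,27,27,27,26,20 for degrees 0…7.
Finally multiplying by (1 + t + t² + t³ + t⁴), the product of all factors after the first has coefficients 1,8,27,54,81,107,126,127 for degrees 0…7.
[t⁷] = 1·127 + 1·126 + 1·107 + 1·81 = 441.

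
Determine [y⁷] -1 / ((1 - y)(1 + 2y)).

Partial fractions give a closed form: a_n = (-1/3)·1^n + (-2/3)·(-2)^n.
At n = 7: a_7 = 85.

85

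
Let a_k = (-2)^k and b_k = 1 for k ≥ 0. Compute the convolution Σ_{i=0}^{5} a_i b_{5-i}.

This is [x^5] in the product of the two ordinary generating functions.
Σ = 1·1 − 2·1 + 4·1 − 8·1 + 16·1 − 32·1 = -21.

-21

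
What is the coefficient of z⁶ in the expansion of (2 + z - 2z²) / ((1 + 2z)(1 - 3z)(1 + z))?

Partial fractions give a closed form: a_n = (4/5)·(-2)^n + (19/20)·3^n + (1/4)·(-1)^n.
At n = 6: a_6 = 744.

744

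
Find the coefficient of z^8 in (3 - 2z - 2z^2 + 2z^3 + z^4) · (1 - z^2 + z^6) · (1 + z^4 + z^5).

(3 - 2z - 2z^2 + 2z^3 + z^4) has coefficients 3,-2,-2,2,1 for degrees 0…4.
(1 - z^2 + z^6) has coefficients 1,0,-1,0,0,0,1,0,0 for degrees 0…8.
Finally multiplying by (1 + z^4 + z^5), the product of all factors after the first has coefficients 1,0,-1,0,1,1,0,-1,0 for degrees 0…8.
[z^8] = 3·0 − 2·(-1) − 2·0 + 2·1 + 1·1 = 5.

5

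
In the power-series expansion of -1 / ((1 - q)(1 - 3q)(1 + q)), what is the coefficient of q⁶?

Partial fractions give a closed form: a_n = (1/4)·1^n + (-9/8)·3^n + (-1/8)·(-1)^n.
At n = 6: a_6 = -820.

-820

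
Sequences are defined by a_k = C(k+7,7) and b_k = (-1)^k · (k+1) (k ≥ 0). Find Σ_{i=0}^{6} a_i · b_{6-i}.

This is [x^6] in the product of the two ordinary generating functions.
Σ = 1·7 + 8·(-6) + 36·5 + 120·(-4) + 330·3 + 792·(-2) + 1716·1 = 781.

781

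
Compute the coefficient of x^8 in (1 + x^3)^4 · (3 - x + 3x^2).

18

(1 + x^3)^4 has coefficients 1,0,0,4,0,0,6,0,0 for degrees 0…8.
(3 - x + 3x^2) has coefficients 3,-1,3,0,0,0,0,0,0 for degrees 0…8.
[x^8] = 1·0 + 4·0 + 6·3 = 18.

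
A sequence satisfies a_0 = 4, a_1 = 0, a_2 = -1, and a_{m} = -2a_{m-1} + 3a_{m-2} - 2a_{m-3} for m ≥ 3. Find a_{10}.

10499

The ordinary generating function has denominator 1 + 2x - 3x^2 + 2x^3.
Iterating the recurrence: a_0,…,a_{10} = 4, 0, -1, -6, 9, -34, 107, -334, 1057, -3330, 10499.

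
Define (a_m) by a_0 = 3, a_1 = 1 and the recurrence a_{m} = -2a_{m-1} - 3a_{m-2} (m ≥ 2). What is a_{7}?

-77

The ordinary generating function has denominator 1 + 2t + 3t^2.
Iterating the recurrence: a_0,…,a_{7} = 3, 1, -11, 19, -5, -47, 109, -77.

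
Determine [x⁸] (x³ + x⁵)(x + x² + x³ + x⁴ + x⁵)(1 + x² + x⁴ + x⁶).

5

(x³ + x⁵) has coefficients 0,0,0,1,0,1 for degrees 0…5.
(x + x² + x³ + x⁴ + x⁵) has coefficients 0,1,1,1,1,1,0,0,0 for degrees 0…8.
Finally multiplying by (1 + x² + x⁴ + x⁶), the product of all factors after the first has coefficients 0,1,1,2,2,3,2,3,2 for degrees 0…8.
[x⁸] = 1·3 + 1·2 = 5.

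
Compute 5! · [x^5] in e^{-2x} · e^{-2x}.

-1024

The EGF product rule gives c_5 = Σ_{k_1+k_2=5} C(5; k_1,k_2) · ∏ g_i(k_i), where e^{-2x} gives (-2)^k; e^{-2x} gives (-2)^k.
g_1(k) for k = 0…5: 1, -2, 4, -8, 16, -32.
g_2(k) for k = 0…5: 1, -2, 4, -8, 16, -32.
c_5 = Σ_k C(5,k)·g_1(k)·g_2(5−k) = 1·1·(-32) + 5·(-2)·16 + 10·4·(-8) + 10·(-8)·4 + 5·16·(-2) + 1·(-32)·1 = −32 − 160 − 320 − 320 − 160 − 32 = -1024.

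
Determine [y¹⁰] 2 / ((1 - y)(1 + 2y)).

1366

Partial fractions give a closed form: a_n = (2/3)·1^n + (4/3)·(-2)^n.
At n = 10: a_10 = 1366.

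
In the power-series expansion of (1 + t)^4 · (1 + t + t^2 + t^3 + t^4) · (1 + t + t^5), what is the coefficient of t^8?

21

(1 + t)^4 has coefficients 1,4,6,4,1 for degrees 0…4.
(1 + t + t^2 + t^3 + t^4) has coefficients 1,1,1,1,1,0,0,0,0 for degrees 0…8.
Finally multiplying by (1 + t + t^5), the product of all factors after the first has coefficients 1,2,2,2,2,2,1,1,1 for degrees 0…8.
[t^8] = 1·1 + 4·1 + 6·1 + 4·2 + 1·2 = 21.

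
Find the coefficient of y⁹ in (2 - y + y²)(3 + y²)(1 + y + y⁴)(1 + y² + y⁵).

5

(2 - y + y²) has coefficients 2,-1,1 for degrees 0…2.
(3 + y²) has coefficients 3,0,1,0,0,0,0,0,0,0 for degrees 0…9.
Multiplying by (1 + y + y⁴) gives running coefficients 3,3,1,1,3,0,1,0,0,0 for degrees 0…9.
Finally multiplying by (1 + y² + y⁵), the product of all factors after the first has coefficients 3,3,4,4,4,4,7,1,2,3 for degrees 0…9.
[y⁹] = 2·3 − 1·2 + 1·1 = 5.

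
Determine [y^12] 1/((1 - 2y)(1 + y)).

2731

Partial fractions give a closed form: a_n = (2/3)·2^n + (1/3)·(-1)^n.
At n = 12: a_12 = 2731.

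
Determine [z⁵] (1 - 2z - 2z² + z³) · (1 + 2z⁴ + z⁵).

-3

(1 - 2z - 2z² + z³) has coefficients 1,-2,-2,1 for degrees 0…3.
(1 + 2z⁴ + z⁵) has coefficients 1,0,0,0,2,1 for degrees 0…5.
[z⁵] = 1·1 − 2·2 − 2·0 + 1·0 = -3.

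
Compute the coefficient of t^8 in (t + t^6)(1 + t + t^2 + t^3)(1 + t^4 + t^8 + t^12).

2

(t + t^6) has coefficients 0,1,0,0,0,0,1 for degrees 0…6.
(1 + t + t^2 + t^3) has coefficients 1,1,1,1,0,0,0,0,0 for degrees 0…8.
Finally multiplying by (1 + t^4 + t^8 + t^12), the product of all factors after the first has coefficients 1,1,1,1,1,1,1,1,1 for degrees 0…8.
[t^8] = 1·1 + 1·1 = 2.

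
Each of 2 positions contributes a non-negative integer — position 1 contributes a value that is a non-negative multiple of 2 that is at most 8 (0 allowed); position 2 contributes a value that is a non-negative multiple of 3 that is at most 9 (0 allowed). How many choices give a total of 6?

The generating function for the choices is (1 + x^2 + x^4 + x^6 + x^8)·(1 + x^3 + x^6 + x^9); the count is [x^6].
(1 + x^2 + x^4 + x^6 + x^8) has coefficients 1,0,1,0,1,0,1 for degrees 0…6.
(1 + x^3 + x^6 + x^9) has coefficients 1,0,0,1,0,0,1 for degrees 0…6.
[x^6] = 1·1 + 1·0 + 1·0 + 1·1 = 2.

2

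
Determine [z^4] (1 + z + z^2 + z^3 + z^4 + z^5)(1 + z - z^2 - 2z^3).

(1 + z + z^2 + z^3 + z^4 + z^5) has coefficients 1,1,1,1,1 for degrees 0…4.
(1 + z - z^2 - 2z^3) has coefficients 1,1,-1,-2,0 for degrees 0…4.
[z^4] = 1·0 + 1·(-2) + 1·(-1) + 1·1 + 1·1 = -1.

-1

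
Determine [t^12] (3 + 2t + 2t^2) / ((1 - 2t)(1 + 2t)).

14336

The denominator gives the recurrence a_n = 4a_(n−2) for n ≥ 3; the numerator fixes a_0 = 3, a_1 = 2, a_2 = 14.
Iterating: 3, 2, 14, 8, 56, 32, 224, 128, 896, 512, 3584, 2048, 14336, so a_12 = 14336.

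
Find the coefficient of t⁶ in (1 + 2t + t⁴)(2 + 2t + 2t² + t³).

(1 + 2t + t⁴) has coefficients 1,2,0,0,1 for degrees 0…4.
(2 + 2t + 2t² + t³) has coefficients 2,2,2,1,0,0,0 for degrees 0…6.
[t⁶] = 1·0 + 2·0 + 1·2 = 2.

2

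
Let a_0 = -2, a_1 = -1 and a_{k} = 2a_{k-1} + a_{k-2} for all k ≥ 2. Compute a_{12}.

The ordinary generating function has denominator 1 - 2y - y^2.
Iterating the recurrence: a_0,…,a_{12} = -2, -1, -4, -9, -22, -53, -128, -309, -746, -1801, -4348, -10497, -25342.

-25342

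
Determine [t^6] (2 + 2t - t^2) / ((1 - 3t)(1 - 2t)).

The denominator gives the recurrence a_n = 5a_(n−1) − 6a_(n−2) for n ≥ 3; the numerator fixes a_0 = 2, a_1 = 12, a_2 = 47.
Iterating: 2, 12, 47, 163, 533, 1687, 5237, so a_6 = 5237.

5237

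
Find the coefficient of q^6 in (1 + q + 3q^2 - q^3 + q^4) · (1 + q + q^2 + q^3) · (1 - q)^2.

-2

(1 + q + 3q^2 - q^3 + q^4) has coefficients 1,1,3,-1,1 for degrees 0…4.
(1 + q + q^2 + q^3) has coefficients 1,1,1,1,0,0,0 for degrees 0…6.
Finally multiplying by (1 - q)^2, the product of all factors after the first has coefficients 1,-1,0,0,-1,1,0 for degrees 0…6.
[q^6] = 1·0 + 1·1 + 3·(-1) − 1·0 + 1·0 = -2.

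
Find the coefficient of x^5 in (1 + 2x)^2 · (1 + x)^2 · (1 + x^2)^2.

(1 + 2x)^2 has coefficients 1,4,4 for degrees 0…2.
(1 + x)^2 has coefficients 1,2,1,0,0,0 for degrees 0…5.
Finally multiplying by (1 + x^2)^2, the product of all factors after the first has coefficients 1,2,3,4,3,2 for degrees 0…5.
[x^5] = 1·2 + 4·3 + 4·4 = 30.

30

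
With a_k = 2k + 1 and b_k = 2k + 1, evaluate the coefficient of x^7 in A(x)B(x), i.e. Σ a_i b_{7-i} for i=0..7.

344

The convolution is the t^7 coefficient of A(t)B(t).
Σ = 1·15 + 3·13 + 5·11 + 7·9 + 9·7 + 11·5 + 13·3 + 15·1 = 344.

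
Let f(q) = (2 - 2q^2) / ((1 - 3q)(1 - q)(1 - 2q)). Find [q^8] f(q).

Partial fractions give a closed form: a_n = (8)·3^n + (-6)·2^n.
At n = 8: a_8 = 50952.

50952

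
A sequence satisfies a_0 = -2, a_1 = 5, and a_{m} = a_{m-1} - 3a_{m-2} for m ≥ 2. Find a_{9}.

-580

The ordinary generating function has denominator 1 - q + 3q^2.
Iterating the recurrence: a_0,…,a_{9} = -2, 5, 11, -4, -37, -25, 86, 161, -97, -580.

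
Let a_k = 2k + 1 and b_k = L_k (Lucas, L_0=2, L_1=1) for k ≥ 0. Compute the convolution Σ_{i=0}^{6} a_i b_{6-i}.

This is [x^6] in the product of the two ordinary generating functions.
Σ = 1·18 + 3·11 + 5·7 + 7·4 + 9·3 + 11·1 + 13·2 = 178.

178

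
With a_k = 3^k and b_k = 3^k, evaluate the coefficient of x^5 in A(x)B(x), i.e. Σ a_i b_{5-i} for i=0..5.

1458

Write out a_i and b_{5-i} for i = 0,…,5 and sum the products.
Σ = 1·243 + 3·81 + 9·27 + 27·9 + 81·3 + 243·1 = 1458.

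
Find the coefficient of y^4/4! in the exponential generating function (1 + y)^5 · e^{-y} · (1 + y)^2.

The EGF product rule gives c_4 = Σ_{k_1+k_2+k_3=4} C(4; k_1,k_2,k_3) · ∏ g_i(k_i), where (1+y)^5 gives the falling factorial (5)_k; e^{-y} gives (-1)^k; (1+y)^2 gives the falling factorial (2)_k.
g_1(k) for k = 0…4: 1, 5, 20, 60, 120.
g_2(k) for k = 0…4: 1, -1, 1, -1, 1.
g_3(k) for k = 0…4: 1, 2, 2, 0, 0.
First combine the last two factors: h(k) = Σ_j C(k,j)·g_2(j)·g_3(k−j) for k = 0…4: 1, 1, -1, -1, 5.
c_4 = Σ_k C(4,k)·g_1(k)·h(4−k) = 1·1·5 + 4·5·(-1) + 6·20·(-1) + 4·60·1 + 1·120·1 = 5 − 20 − 120 + 240 + 120 = 225.

225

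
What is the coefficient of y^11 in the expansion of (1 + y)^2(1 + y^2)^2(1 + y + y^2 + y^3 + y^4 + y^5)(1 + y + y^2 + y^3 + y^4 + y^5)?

(1 + y)^2 has coefficients 1,2,1 for degrees 0…2.
(1 + y^2)^2 has coefficients 1,0,2,0,1,0,0,0,0,0,0,0 for degrees 0…11.
Multiplying by (1 + y + y^2 + y^3 + y^4 + y^5) gives running coefficients 1,1,3,3,4,4,3,3,1,1,0,0 for degrees 0…11.
Finally multiplying by (1 + y + y^2 + y^3 + y^4 + y^5), the product of all factors after the first has coefficients 1,2,5,8,12,16,18,20,18,16,12,8 for degrees 0…11.
[y^11] = 1·8 + 2·12 + 1·16 = 48.

48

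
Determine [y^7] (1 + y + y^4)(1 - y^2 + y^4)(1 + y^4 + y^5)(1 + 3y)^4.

391

(1 + y + y^4) has coefficients 1,1,0,0,1 for degrees 0…4.
(1 - y^2 + y^4) has coefficients 1,0,-1,0,1,0,0,0 for degrees 0…7.
Multiplying by (1 + y^4 + y^5) gives running coefficients 1,0,-1,0,2,1,-1,-1 for degrees 0…7.
Finally multiplying by (1 + 3y)^4, the product of all factors after the first has coefficients 1,12,53,96,29,-83,38,257 for degrees 0…7.
[y^7] = 1·257 + 1·38 + 1·96 = 391.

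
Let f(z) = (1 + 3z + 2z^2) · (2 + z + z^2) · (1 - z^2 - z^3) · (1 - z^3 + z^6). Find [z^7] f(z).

18

(1 + 3z + 2z^2) has coefficients 1,3,2 for degrees 0…2.
(2 + z + z^2) has coefficients 2,1,1,0,0,0,0,0 for degrees 0…7.
Multiplying by (1 - z^2 - z^3) gives running coefficients 2,1,-1,-3,-2,-1,0,0 for degrees 0…7.
Finally multiplying by (1 - z^3 + z^6), the product of all factors after the first has coefficients 2,1,-1,-5,-3,0,5,3 for degrees 0…7.
[z^7] = 1·3 + 3·5 + 2·0 = 18.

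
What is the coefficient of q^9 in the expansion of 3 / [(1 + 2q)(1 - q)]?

-1023

Partial fractions give a closed form: a_n = (2)·(-2)^n + (1)·1^n.
At n = 9: a_9 = -1023.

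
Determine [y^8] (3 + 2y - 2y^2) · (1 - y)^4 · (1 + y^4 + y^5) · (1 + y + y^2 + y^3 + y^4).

-8

(3 + 2y - 2y^2) has coefficients 3,2,-2 for degrees 0…2.
(1 - y)^4 has coefficients 1,-4,6,-4,1,0,0,0,0 for degrees 0…8.
Multiplying by (1 + y^4 + y^5) gives running coefficients 1,-4,6,-4,2,-3,2,2,-3 for degrees 0…8.
Finally multiplying by (1 + y + y^2 + y^3 + y^4), the product of all factors after the first has coefficients 1,-3,3,-1,1,-3,3,-1,0 for degrees 0…8.
[y^8] = 3·0 + 2·(-1) − 2·3 = -8.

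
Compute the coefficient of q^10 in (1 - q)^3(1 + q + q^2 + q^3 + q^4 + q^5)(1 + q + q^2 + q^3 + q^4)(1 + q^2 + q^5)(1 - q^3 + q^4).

-2

(1 - q)^3 has coefficients 1,-3,3,-1 for degrees 0…3.
(1 + q + q^2 + q^3 + q^4 + q^5) has coefficients 1,1,1,1,1,1,0,0,0,0,0 for degrees 0…10.
Multiplying by (1 + q + q^2 + q^3 + q^4) gives running coefficients 1,2,3,4,5,5,4,3,2,1,0 for degrees 0…10.
Multiplying by (1 + q^2 + q^5) gives running coefficients 1,2,4,6,8,10,11,11,10,9,7 for degrees 0…10.
Finally multiplying by (1 - q^3 + q^4), the product of all factors after the first has coefficients 1,2,4,5,7,8,9,9,8,8,7 for degrees 0…10.
[q^10] = 1·7 − 3·8 + 3·8 − 1·9 = -2.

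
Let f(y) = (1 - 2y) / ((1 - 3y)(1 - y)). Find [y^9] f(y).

9842

The denominator gives the recurrence a_n = 4a_(n−1) − 3a_(n−2) for n ≥ 2; the numerator fixes a_0 = 1, a_1 = 2.
Iterating: 1, 2, 5, 14, 41, 122, 365, 1094, 3281, 9842, so a_9 = 9842.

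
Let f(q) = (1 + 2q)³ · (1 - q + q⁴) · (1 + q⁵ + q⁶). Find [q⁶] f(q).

(1 + 2q)³ has coefficients 1,6,12,8 for degrees 0…3.
(1 - q + q⁴) has coefficients 1,-1,0,0,1,0,0 for degrees 0…6.
Finally multiplying by (1 + q⁵ + q⁶), the product of all factors after the first has coefficients 1,-1,0,0,1,1,0 for degrees 0…6.
[q⁶] = 1·0 + 6·1 + 12·1 + 8·0 = 18.

18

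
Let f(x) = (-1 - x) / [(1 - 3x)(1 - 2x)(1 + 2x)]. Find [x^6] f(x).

-1660

The denominator gives the recurrence a_n = 3a_(n−1) + 4a_(n−2) − 12a_(n−3) for n ≥ 3; the numerator fixes a_0 = -1, a_1 = -4, a_2 = -16.
Iterating: -1, -4, -16, -52, -172, -532, -1660, so a_6 = -1660.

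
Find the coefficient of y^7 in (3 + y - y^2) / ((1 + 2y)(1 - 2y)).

64

The denominator gives the recurrence a_n = 4a_(n−2) for n ≥ 3; the numerator fixes a_0 = 3, a_1 = 1, a_2 = 11.
Iterating: 3, 1, 11, 4, 44, 16, 176, 64, so a_7 = 64.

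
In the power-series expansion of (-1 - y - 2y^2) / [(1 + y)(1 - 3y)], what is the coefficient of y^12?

The denominator gives the recurrence a_n = 2a_(n−1) + 3a_(n−2) for n ≥ 3; the numerator fixes a_0 = -1, a_1 = -3, a_2 = -11.
Iterating: -1, -3, -11, -31, -95, -283, -851, -2551, -7655, -22963, -68891, -206671, -620015, so a_12 = -620015.

-620015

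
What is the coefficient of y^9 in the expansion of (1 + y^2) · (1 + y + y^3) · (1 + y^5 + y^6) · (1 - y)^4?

-4

(1 + y^2) has coefficients 1,0,1 for degrees 0…2.
(1 + y + y^3) has coefficients 1,1,0,1,0,0,0,0,0,0 for degrees 0…9.
Multiplying by (1 + y^5 + y^6) gives running coefficients 1,1,0,1,0,1,2,1,1,1 for degrees 0…9.
Finally multiplying by (1 - y)^4, the product of all factors after the first has coefficients 1,-3,2,3,-7,8,-6,0,5,-4 for degrees 0…9.
[y^9] = 1·(-4) + 1·0 = -4.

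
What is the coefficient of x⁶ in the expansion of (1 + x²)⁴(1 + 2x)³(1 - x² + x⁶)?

(1 + x²)⁴ has coefficients 1,0,4,0,6,0,4 for degrees 0…6.
(1 + 2x)³ has coefficients 1,6,12,8,0,0,0 for degrees 0…6.
Finally multiplying by (1 - x² + x⁶), the product of all factors after the first has coefficients 1,6,11,2,-12,-8,1 for degrees 0…6.
[x⁶] = 1·1 + 4·(-12) + 6·11 + 4·1 = 23.

23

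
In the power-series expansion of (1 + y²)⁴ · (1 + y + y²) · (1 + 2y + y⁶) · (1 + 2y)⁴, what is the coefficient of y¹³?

932

(1 + y²)⁴ has coefficients 1,0,4,0,6,0,4,0,1 for degrees 0…8.
(1 + y + y²) has coefficients 1,1,1,0,0,0,0,0,0,0,0,0,0,0 for degrees 0…13.
Multiplying by (1 + 2y + y⁶) gives running coefficients 1,3,3,2,0,0,1,1,1,0,0,0,0,0 for degrees 0…13.
Finally multiplying by (1 + 2y)⁴, the product of all factors after the first has coefficients 1,11,51,130,200,192,113,41,33,64,72,48,16,0 for degrees 0…13.
[y¹³] = 1·0 + 4·48 + 6·64 + 4·41 + 1·192 = 932.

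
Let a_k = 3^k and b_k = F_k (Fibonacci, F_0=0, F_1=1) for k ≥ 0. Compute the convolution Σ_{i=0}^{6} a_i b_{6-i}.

This is [x^6] in the product of the two ordinary generating functions.
Σ = 1·8 + 3·5 + 9·3 + 27·2 + 81·1 + 243·1 + 729·0 = 428.

428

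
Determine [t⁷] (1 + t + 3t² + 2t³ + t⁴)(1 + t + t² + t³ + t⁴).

3

(1 + t + 3t² + 2t³ + t⁴) has coefficients 1,1,3,2,1 for degrees 0…4.
(1 + t + t² + t³ + t⁴) has coefficients 1,1,1,1,1,0,0,0 for degrees 0…7.
[t⁷] = 1·0 + 1·0 + 3·0 + 2·1 + 1·1 = 3.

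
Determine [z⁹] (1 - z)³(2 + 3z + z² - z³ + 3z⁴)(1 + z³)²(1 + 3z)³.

(1 - z)³ has coefficients 1,-3,3,-1 for degrees 0…3.
(2 + 3z + z² - z³ + 3z⁴) has coefficients 2,3,1,-1,3,0,0,0,0,0 for degrees 0…9.
Multiplying by (1 + z³)² gives running coefficients 2,3,1,3,9,2,0,9,1,-1 for degrees 0…9.
Finally multiplying by (1 + 3z)³, the product of all factors after the first has coefficients 2,21,82,147,144,191,342,306,136,251 for degrees 0…9.
[z⁹] = 1·251 − 3·136 + 3·306 − 1·342 = 419.

419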